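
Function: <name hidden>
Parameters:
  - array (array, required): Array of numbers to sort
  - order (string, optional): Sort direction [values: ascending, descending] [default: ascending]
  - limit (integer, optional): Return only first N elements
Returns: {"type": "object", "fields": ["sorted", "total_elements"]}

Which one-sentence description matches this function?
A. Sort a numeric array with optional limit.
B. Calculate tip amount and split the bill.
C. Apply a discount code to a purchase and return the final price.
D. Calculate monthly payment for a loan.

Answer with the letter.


Parameters array, order, limit and return ["sorted", "total_elements"] fit: Sort a numeric array with optional limit.
A


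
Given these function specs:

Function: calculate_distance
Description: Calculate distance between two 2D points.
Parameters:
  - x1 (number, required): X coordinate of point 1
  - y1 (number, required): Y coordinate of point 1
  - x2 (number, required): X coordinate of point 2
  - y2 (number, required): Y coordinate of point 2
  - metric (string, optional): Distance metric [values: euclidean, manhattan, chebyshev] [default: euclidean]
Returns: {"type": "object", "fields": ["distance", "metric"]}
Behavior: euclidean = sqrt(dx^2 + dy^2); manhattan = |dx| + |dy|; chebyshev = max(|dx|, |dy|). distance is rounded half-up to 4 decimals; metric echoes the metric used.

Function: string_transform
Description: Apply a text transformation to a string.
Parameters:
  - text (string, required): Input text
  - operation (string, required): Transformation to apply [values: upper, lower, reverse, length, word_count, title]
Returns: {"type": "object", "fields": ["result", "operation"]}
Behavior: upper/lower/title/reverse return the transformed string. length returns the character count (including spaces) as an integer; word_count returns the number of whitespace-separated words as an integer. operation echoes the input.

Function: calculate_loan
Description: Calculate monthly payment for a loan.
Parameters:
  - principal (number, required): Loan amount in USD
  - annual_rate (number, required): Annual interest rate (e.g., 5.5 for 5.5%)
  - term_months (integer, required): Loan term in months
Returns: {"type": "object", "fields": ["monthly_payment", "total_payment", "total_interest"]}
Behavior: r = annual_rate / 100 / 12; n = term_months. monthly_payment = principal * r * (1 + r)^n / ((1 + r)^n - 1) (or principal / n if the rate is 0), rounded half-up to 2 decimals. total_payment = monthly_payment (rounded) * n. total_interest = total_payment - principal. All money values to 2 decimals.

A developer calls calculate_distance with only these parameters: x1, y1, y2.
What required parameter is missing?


Required parameters: x1, y1, x2, y2
Provided: x1, y1, y2
Missing: x2
x2


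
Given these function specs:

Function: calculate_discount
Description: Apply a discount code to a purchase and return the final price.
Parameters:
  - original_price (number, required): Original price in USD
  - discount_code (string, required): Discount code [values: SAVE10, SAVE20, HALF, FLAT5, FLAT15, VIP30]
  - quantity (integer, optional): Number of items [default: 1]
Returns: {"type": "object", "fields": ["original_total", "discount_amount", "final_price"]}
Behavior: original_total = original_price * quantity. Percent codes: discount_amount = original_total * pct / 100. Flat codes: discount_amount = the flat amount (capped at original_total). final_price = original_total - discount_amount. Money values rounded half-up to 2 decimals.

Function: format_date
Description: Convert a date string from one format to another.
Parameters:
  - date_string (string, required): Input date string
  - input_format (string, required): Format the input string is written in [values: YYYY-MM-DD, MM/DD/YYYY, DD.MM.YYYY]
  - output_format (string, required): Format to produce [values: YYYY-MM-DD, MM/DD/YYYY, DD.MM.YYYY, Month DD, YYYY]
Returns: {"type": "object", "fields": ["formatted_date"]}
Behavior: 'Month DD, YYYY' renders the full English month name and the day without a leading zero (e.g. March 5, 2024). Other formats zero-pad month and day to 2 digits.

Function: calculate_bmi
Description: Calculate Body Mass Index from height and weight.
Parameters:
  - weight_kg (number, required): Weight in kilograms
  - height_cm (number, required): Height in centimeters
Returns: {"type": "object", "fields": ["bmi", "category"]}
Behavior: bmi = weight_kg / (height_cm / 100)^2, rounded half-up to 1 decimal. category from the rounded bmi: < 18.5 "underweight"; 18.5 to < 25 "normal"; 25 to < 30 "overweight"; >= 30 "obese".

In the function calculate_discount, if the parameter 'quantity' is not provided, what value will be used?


The calculate_discount spec declares:
  - quantity (integer, optional): Number of items [default: 1]
Default:
1


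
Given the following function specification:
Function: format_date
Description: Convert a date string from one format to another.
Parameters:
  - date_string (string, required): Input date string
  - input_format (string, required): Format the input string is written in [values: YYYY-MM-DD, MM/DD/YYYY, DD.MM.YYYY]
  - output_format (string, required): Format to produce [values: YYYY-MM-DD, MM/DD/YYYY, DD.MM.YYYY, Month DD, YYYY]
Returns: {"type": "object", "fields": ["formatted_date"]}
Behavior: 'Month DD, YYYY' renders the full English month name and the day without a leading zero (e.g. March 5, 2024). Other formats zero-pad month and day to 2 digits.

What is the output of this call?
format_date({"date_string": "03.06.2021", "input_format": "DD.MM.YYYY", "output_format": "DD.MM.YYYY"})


Parse '03.06.2021' as DD.MM.YYYY: year=2021, month=6, day=3
Render as DD.MM.YYYY: 03.06.2021
Output:
{"formatted_date": "03.06.2021"}


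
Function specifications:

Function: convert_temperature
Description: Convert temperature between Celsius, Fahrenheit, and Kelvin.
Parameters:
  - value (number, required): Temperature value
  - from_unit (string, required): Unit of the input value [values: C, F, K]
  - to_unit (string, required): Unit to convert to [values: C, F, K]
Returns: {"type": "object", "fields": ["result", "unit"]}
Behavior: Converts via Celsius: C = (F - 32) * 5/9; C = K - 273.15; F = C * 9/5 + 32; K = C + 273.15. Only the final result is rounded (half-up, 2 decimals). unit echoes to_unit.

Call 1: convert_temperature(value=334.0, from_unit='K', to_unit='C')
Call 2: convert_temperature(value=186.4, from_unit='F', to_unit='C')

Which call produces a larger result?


Call 1:
  To C: 334 - 273.15 = 60.85
  Target is C: 60.85
  Round to 2 decimals: 60.85
  -> 60.85 C
Call 2:
  To C: (186.4 - 32) * 5/9 = 85.777778
  Target is C: 85.777778
  Round to 2 decimals: 85.78
  -> 85.78 C
Call 2 (85.78 C)


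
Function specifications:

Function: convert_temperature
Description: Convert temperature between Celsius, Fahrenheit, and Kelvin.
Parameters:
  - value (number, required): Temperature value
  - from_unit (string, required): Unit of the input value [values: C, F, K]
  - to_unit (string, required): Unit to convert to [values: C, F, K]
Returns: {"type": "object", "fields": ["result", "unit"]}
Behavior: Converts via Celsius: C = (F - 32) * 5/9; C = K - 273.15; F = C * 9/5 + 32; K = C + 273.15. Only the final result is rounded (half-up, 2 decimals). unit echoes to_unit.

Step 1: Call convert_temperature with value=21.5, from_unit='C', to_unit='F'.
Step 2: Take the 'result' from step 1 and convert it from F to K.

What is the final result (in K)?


Step 1: convert_temperature(value=21.5, from_unit=C, to_unit=F)
  Input already in C: 21.5
  To F: 21.5 * 9/5 + 32 = 70.7
  Round to 2 decimals: 70.7
  -> result = 70.7 F
Step 2: convert_temperature(value=70.7, from_unit=F, to_unit=K)
  To C: (70.7 - 32) * 5/9 = 21.5
  To K: 21.5 + 273.15 = 294.65
  Round to 2 decimals: 294.65
  -> result = 294.65 K
294.65 K


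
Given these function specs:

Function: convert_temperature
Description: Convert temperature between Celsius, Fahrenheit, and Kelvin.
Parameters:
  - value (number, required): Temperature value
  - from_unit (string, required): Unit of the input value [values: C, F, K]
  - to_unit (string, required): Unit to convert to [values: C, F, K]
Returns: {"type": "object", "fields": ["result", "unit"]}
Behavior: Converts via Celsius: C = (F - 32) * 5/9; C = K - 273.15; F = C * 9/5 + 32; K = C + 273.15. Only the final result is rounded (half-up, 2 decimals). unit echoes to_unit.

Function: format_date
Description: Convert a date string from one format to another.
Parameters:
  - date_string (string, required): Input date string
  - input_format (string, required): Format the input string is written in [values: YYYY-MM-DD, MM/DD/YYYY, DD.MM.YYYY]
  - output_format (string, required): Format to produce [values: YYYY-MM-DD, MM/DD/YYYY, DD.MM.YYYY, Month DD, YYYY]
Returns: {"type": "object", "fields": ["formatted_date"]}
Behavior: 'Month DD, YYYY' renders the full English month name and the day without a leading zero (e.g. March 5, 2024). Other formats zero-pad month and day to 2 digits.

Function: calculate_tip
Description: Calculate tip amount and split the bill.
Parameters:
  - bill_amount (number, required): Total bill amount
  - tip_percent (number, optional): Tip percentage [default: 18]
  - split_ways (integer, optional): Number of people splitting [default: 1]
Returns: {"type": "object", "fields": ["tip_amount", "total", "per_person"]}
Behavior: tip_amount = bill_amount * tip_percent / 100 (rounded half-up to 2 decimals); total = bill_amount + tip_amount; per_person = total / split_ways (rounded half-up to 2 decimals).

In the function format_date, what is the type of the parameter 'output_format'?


The format_date spec declares:
  - output_format (string, required): Format to produce [values: YYYY-MM-DD, MM/DD/YYYY, DD.MM.YYYY, Month DD, YYYY]
Type:
string


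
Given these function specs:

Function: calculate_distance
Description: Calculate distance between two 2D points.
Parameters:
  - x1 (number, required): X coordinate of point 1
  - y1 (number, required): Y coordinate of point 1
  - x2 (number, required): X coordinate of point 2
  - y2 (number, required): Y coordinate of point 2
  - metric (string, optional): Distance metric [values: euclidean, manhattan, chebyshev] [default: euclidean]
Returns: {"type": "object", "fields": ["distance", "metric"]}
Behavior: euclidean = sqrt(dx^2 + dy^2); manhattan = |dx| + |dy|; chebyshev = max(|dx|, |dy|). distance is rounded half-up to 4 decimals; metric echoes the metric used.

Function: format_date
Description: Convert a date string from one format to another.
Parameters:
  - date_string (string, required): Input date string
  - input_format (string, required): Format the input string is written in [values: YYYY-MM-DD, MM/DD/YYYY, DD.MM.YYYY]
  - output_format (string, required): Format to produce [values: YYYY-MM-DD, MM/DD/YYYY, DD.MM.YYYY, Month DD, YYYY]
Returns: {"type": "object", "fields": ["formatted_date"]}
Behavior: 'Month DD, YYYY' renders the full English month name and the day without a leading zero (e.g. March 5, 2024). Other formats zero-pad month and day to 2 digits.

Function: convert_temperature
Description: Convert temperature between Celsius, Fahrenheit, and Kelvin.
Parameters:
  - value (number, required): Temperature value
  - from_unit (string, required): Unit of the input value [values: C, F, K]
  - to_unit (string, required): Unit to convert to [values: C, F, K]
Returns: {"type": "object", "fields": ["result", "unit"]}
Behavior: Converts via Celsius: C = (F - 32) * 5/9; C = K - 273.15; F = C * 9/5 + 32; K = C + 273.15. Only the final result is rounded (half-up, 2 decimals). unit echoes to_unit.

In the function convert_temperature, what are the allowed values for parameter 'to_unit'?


The convert_temperature spec declares:
  - to_unit (string, required): Unit to convert to [values: C, F, K]
Allowed values:
C, F, K


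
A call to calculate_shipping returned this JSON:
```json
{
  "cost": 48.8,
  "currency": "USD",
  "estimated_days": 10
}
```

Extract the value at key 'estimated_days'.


10


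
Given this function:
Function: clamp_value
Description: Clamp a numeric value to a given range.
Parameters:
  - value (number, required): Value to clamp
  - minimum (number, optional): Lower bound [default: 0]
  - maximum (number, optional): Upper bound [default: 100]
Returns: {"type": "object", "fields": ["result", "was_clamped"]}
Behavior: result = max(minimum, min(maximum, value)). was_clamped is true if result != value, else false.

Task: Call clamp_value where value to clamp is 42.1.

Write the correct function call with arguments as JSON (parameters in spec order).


Mapping each described value to its parameter name:
  'Value to clamp' -> value = 42.1
clamp_value({"value": 42.1})


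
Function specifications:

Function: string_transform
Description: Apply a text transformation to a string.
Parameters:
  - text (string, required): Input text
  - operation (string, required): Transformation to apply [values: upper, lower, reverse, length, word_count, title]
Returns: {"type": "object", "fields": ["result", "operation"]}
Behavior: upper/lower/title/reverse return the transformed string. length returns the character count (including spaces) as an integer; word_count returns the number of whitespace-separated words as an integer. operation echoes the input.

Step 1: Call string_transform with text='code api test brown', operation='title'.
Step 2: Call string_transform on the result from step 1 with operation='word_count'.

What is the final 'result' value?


Step 1: string_transform(text='code api test brown', operation='title')
  -> result = 'Code Api Test Brown'
Step 2: string_transform(text='Code Api Test Brown', operation='word_count')
  words: Code, Api, Test, Brown -> 4
  -> result = 4
4


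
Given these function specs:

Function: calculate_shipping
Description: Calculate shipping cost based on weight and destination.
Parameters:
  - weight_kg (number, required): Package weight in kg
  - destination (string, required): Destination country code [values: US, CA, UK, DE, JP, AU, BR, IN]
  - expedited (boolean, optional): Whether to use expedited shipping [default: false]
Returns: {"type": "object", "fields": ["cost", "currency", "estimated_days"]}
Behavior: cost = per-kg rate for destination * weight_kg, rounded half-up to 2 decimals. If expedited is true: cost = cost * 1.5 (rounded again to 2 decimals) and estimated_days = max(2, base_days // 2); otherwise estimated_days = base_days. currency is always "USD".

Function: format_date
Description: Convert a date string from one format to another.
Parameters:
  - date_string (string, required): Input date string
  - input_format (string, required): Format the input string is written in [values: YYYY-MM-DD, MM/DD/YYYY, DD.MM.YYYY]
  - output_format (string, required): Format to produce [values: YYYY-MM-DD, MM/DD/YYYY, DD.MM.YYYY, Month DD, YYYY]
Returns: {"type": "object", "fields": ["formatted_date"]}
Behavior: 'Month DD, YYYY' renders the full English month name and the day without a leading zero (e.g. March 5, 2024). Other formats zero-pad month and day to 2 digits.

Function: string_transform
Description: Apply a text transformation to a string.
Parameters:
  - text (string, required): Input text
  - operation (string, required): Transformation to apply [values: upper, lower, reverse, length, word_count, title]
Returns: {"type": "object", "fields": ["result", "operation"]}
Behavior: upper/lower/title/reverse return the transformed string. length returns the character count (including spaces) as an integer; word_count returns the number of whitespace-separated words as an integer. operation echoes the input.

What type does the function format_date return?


The format_date spec declares Returns: {"type": "object", "fields": ["formatted_date"]}
Type:
object


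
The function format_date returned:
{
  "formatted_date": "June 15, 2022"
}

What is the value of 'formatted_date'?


June 15, 2022


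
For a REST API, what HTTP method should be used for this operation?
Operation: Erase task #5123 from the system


GET = read, POST = create, PUT = update/replace, DELETE = remove
This operation is a removal.
DELETE


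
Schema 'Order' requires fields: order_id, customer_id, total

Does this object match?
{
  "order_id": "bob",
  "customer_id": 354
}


Checking required fields...
Missing: total
Invalid - missing required field 'total'


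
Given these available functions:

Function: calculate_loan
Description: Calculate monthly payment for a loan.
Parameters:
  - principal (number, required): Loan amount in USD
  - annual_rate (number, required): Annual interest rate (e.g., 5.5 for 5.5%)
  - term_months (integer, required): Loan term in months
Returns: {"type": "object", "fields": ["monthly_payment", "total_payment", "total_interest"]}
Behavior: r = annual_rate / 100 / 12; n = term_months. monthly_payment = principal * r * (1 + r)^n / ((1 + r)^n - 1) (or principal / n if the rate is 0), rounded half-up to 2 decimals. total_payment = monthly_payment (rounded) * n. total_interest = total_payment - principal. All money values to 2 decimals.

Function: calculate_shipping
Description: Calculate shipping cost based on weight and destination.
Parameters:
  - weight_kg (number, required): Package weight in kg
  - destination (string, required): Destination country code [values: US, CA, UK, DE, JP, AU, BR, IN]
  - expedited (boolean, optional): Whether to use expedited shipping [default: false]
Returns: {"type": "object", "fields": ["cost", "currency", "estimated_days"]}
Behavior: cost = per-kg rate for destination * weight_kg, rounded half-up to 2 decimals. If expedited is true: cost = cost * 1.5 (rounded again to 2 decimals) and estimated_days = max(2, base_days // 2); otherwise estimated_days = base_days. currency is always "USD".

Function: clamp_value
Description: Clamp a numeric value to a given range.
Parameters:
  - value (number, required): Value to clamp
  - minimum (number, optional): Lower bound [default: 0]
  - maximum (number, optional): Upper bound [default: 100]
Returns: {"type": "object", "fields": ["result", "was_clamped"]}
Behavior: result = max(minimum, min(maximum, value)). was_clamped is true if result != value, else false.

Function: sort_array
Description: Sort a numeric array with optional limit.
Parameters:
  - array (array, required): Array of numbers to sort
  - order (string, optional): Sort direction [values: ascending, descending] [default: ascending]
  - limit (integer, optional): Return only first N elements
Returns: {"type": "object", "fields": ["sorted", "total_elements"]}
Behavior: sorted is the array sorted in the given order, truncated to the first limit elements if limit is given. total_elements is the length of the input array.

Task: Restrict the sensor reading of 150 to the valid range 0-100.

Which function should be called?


The task needs a function whose description is: Clamp a numeric value to a given range.
clamp_value


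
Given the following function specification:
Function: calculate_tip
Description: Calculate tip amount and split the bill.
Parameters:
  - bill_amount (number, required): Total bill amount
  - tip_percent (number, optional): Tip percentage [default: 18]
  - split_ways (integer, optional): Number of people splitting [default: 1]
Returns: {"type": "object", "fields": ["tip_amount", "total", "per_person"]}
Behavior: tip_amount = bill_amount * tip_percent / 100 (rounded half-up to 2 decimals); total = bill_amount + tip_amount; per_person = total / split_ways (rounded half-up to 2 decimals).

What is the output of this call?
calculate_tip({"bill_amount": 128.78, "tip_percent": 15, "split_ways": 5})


tip_amount = 128.78 * 15/100 = 19.317 -> 19.32
total = 128.78 + 19.32 = 148.10
per_person = 148.10 / 5 = 29.62 -> 29.62
Output:
{"tip_amount": 19.32, "total": 148.1, "per_person": 29.62}


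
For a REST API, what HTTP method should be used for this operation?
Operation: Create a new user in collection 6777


GET = read, POST = create, PUT = update/replace, DELETE = remove
This operation is a create.
POST


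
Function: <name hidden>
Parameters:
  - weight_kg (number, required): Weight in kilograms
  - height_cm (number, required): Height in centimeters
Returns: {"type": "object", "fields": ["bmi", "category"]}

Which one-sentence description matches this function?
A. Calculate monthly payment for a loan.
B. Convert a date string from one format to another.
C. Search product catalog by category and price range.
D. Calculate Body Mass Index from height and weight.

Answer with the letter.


Parameters weight_kg, height_cm and return ["bmi", "category"] fit: Calculate Body Mass Index from height and weight.
D


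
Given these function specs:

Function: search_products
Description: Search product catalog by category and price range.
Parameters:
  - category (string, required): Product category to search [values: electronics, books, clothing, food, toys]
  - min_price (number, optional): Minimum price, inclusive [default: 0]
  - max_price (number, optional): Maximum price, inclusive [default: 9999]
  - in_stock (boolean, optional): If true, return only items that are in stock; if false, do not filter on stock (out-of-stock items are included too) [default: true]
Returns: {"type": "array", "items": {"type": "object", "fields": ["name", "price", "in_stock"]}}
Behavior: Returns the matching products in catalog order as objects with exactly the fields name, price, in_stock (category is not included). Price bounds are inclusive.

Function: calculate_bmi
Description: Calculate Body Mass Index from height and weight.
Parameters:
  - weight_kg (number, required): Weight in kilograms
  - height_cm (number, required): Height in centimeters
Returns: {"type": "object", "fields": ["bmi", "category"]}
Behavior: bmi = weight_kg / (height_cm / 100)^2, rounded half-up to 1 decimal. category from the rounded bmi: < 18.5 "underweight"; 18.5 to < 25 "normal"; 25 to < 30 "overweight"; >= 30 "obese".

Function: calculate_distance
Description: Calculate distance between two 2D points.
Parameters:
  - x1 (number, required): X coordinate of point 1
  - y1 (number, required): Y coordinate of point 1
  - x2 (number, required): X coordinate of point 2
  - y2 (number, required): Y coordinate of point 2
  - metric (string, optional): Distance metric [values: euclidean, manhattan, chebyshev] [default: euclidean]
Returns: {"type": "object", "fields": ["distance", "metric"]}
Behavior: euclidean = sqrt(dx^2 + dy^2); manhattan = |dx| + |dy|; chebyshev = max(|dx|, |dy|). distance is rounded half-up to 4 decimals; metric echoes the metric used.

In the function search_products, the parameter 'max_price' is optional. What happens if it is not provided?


The search_products spec declares:
  - max_price (number, optional): Maximum price, inclusive [default: 9999]
It defaults to 9999


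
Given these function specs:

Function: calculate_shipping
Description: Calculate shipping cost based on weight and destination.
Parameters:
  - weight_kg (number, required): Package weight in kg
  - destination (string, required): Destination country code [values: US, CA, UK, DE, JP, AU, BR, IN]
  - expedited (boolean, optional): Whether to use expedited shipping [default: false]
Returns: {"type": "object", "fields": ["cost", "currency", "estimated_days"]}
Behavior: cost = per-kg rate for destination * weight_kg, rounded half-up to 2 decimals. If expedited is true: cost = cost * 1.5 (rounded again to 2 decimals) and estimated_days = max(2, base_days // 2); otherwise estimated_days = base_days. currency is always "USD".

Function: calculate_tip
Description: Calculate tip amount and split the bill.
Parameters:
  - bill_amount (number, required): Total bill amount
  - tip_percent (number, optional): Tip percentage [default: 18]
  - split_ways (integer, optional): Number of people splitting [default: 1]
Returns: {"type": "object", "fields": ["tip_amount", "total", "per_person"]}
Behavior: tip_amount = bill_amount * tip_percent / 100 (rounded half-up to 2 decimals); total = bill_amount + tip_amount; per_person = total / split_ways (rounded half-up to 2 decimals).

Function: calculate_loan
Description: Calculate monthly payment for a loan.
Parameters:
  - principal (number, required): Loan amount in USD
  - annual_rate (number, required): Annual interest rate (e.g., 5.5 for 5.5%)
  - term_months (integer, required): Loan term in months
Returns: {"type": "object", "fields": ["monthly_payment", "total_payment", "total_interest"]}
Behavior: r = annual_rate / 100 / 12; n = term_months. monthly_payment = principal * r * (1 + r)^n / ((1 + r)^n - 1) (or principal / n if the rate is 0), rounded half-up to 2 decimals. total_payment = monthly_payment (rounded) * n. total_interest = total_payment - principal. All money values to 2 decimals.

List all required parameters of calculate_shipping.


Parameters of calculate_shipping and their required/optional flag:
  weight_kg: required
  destination: required
  expedited: optional
destination, weight_kg


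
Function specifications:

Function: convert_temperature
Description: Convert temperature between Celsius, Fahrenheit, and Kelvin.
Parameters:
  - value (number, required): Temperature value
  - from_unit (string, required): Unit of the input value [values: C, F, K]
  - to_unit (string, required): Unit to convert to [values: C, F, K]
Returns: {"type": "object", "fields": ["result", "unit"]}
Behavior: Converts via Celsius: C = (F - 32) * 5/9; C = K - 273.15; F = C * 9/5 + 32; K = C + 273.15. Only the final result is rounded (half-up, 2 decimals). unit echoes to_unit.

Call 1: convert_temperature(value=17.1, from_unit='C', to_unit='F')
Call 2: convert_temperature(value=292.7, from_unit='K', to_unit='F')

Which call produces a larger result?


Call 1:
  Input already in C: 17.1
  To F: 17.1 * 9/5 + 32 = 62.78
  Round to 2 decimals: 62.78
  -> 62.78 F
Call 2:
  To C: 292.7 - 273.15 = 19.55
  To F: 19.55 * 9/5 + 32 = 67.19
  Round to 2 decimals: 67.19
  -> 67.19 F
Call 2 (67.19 F)


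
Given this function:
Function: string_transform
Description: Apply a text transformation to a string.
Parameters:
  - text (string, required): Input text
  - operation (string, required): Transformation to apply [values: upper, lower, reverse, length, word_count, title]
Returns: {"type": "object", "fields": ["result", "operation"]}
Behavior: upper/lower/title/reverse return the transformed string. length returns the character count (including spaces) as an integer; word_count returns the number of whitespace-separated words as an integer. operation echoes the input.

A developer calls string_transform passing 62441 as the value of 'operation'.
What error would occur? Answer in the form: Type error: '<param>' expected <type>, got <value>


Spec: 'operation' is declared as string; 62441 is an integer.
Type error: 'operation' expected string, got 62441


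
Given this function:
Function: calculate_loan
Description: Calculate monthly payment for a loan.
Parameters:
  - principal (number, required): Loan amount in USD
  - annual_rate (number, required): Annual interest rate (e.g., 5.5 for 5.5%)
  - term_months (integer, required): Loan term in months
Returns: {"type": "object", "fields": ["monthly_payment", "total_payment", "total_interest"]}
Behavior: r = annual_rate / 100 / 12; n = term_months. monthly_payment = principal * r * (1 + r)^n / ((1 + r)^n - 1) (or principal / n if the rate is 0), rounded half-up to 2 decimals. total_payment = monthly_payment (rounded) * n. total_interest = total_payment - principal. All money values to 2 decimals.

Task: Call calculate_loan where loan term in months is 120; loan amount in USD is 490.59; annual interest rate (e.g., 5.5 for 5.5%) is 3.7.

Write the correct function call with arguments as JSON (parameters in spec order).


Mapping each described value to its parameter name:
  'Loan term in months' -> term_months = 120
  'Loan amount in USD' -> principal = 490.59
  'Annual interest rate (e.g., 5.5 for 5.5%)' -> annual_rate = 3.7
calculate_loan({"principal": 490.59, "annual_rate": 3.7, "term_months": 120})


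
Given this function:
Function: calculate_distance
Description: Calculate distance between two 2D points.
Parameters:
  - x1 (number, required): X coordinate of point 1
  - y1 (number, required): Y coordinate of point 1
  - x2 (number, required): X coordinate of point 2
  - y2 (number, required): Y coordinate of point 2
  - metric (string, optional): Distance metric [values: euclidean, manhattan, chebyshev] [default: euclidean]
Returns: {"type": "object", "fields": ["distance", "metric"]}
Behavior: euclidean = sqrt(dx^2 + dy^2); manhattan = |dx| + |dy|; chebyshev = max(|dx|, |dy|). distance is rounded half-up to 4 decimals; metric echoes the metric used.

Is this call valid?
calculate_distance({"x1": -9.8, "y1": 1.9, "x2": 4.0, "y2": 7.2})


Checking all required parameters present and types match... All valid.
Valid


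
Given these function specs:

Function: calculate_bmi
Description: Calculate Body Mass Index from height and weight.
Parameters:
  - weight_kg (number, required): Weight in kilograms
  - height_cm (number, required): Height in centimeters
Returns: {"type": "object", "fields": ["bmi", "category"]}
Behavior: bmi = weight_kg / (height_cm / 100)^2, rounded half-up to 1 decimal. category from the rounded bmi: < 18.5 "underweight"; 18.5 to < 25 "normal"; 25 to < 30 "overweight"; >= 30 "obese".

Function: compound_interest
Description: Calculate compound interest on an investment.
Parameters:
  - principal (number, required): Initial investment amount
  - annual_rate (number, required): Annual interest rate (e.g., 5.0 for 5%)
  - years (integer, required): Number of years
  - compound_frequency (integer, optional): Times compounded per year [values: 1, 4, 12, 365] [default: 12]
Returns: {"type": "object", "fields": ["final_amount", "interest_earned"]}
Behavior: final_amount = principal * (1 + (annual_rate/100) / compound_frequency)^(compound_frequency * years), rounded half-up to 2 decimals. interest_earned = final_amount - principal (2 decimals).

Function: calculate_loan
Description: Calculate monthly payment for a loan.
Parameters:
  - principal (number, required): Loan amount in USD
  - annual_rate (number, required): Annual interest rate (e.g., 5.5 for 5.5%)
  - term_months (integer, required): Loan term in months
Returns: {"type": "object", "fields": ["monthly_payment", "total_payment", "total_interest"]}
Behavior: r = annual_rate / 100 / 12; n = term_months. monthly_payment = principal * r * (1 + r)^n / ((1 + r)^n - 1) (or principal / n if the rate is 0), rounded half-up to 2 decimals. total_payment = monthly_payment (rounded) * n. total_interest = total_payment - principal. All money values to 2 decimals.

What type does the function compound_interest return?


The compound_interest spec declares Returns: {"type": "object", "fields": ["final_amount", "interest_earned"]}
Type:
object


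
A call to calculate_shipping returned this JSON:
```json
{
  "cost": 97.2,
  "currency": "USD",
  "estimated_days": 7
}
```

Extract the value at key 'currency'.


USD


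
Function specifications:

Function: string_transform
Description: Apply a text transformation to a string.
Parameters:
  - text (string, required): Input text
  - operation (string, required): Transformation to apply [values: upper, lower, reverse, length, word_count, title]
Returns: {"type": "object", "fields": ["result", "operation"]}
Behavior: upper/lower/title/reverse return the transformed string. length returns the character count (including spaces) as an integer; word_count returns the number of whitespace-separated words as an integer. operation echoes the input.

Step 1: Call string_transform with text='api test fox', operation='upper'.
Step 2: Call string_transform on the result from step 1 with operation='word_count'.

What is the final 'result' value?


Step 1: string_transform(text='api test fox', operation='upper')
  -> result = 'API TEST FOX'
Step 2: string_transform(text='API TEST FOX', operation='word_count')
  words: API, TEST, FOX -> 3
  -> result = 3
3


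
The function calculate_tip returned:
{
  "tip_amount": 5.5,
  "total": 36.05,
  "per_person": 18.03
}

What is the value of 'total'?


36.05


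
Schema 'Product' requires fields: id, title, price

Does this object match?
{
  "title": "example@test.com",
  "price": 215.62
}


Checking required fields...
Missing: id
Invalid - missing required field 'id'


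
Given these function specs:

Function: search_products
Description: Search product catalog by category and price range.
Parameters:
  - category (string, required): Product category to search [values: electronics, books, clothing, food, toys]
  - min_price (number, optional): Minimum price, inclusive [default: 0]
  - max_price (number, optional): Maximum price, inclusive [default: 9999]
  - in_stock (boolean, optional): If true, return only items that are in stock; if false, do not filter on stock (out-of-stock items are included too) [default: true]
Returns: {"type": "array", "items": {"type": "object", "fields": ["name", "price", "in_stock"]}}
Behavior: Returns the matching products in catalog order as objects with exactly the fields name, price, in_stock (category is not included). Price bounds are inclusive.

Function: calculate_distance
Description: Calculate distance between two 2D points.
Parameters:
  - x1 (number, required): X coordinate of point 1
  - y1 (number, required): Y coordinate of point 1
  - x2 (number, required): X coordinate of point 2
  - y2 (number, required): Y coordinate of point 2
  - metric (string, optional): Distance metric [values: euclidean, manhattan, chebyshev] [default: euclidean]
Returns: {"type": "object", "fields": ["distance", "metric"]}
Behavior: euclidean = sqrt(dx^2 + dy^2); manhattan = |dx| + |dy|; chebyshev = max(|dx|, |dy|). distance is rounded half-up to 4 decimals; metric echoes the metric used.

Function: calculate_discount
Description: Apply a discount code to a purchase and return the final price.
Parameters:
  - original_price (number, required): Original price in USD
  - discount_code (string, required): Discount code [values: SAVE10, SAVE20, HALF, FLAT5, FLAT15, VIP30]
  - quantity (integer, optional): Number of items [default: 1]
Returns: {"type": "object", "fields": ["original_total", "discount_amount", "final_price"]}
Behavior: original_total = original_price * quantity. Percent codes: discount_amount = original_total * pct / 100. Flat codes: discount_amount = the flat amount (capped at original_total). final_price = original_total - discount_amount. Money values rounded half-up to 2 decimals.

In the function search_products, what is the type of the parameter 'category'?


The search_products spec declares:
  - category (string, required): Product category to search [values: electronics, books, clothing, food, toys]
Type:
string


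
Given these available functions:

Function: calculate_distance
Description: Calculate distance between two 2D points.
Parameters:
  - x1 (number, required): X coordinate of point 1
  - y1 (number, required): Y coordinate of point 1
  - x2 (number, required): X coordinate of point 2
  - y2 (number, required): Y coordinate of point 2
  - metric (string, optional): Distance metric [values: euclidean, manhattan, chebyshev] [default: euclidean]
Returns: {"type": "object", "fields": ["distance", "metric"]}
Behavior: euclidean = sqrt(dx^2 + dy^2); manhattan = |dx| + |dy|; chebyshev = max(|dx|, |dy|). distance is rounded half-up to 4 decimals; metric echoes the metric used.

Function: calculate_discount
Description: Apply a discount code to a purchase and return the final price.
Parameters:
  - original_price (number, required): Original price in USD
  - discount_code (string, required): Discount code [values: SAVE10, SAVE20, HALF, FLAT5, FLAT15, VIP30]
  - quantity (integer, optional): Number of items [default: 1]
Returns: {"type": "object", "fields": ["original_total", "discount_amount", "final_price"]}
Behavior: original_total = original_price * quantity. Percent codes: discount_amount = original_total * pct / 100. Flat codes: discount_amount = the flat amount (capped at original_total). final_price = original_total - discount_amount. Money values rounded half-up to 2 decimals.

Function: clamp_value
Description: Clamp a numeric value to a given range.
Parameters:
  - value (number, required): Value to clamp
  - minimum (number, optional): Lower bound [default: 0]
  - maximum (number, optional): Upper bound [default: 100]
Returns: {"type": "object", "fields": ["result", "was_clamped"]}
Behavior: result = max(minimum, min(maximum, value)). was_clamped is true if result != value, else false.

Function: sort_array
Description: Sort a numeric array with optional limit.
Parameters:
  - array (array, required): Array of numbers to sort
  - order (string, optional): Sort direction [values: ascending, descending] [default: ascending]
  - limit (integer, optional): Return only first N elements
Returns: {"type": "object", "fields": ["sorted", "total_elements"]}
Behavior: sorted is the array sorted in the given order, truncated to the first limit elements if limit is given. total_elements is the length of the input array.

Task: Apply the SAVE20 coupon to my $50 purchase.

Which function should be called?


The task needs a function whose description is: Apply a discount code to a purchase and return the final price.
calculate_discount


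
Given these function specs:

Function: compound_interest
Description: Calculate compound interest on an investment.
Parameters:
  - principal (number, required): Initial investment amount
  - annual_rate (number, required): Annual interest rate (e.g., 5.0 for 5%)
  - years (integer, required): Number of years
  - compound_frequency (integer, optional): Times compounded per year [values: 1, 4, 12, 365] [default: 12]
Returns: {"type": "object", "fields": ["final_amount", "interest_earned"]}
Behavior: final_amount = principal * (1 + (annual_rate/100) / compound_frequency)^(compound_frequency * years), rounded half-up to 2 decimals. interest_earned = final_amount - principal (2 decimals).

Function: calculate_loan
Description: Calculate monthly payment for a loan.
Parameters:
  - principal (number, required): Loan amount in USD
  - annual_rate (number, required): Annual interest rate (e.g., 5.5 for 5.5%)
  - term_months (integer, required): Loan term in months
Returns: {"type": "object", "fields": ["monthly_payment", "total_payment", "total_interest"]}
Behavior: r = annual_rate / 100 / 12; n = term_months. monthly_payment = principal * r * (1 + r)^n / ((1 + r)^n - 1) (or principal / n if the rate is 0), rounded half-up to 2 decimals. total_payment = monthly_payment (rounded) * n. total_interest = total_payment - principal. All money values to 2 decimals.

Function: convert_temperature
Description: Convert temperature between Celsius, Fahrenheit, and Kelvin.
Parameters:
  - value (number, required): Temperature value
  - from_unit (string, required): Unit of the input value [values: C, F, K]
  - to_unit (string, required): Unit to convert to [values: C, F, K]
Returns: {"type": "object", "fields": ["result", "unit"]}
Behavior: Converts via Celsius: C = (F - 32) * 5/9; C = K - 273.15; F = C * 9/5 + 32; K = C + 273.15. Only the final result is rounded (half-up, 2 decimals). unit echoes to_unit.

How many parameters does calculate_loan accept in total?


Parameters of calculate_loan: principal (required), annual_rate (required), term_months (required)
Total:
3


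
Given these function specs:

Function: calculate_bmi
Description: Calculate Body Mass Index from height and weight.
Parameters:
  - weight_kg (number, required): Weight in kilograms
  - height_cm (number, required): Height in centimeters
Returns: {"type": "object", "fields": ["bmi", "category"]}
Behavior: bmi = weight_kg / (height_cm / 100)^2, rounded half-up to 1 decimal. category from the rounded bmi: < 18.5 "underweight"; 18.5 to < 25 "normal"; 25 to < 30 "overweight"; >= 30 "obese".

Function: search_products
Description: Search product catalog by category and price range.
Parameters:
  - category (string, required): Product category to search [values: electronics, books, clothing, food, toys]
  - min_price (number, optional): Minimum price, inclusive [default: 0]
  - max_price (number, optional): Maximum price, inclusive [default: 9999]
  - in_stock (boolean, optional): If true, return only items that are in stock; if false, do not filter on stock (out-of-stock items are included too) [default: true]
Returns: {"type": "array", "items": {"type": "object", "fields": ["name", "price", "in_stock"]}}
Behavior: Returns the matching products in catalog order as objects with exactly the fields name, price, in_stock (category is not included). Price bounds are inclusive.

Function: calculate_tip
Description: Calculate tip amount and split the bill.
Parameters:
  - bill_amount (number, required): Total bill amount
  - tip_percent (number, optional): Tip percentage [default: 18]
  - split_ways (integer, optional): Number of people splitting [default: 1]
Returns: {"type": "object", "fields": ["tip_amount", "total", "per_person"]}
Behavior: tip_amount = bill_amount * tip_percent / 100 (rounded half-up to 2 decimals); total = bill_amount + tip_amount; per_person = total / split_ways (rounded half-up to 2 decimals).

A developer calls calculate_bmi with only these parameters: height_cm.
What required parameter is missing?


Required parameters: weight_kg, height_cm
Provided: height_cm
Missing: weight_kg
weight_kg
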